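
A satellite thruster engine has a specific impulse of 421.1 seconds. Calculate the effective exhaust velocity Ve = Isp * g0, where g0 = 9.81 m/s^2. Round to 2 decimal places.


Step 1: Ve = Isp * g0 = 421.1 * 9.81
Step 2: Ve = 4130.99 m/s

4130.99


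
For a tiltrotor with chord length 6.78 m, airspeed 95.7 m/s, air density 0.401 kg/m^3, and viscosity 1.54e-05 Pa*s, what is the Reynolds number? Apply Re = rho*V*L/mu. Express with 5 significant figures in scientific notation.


Step 1: Numerator = rho * V * L = 0.401 * 95.7 * 6.78 = 260.187246
Step 2: Re = 260.187246 / 1.54e-05
Step 3: Re = 1.6895e+07

1.6895e+07


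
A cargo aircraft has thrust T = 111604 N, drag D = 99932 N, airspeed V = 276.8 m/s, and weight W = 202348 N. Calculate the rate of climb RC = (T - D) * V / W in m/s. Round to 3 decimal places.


Step 1: Excess thrust = T - D = 111604 - 99932 = 11672 N
Step 2: Excess power = 11672 * 276.8 = 3230809.6 W
Step 3: RC = 3230809.6 / 202348 = 15.967 m/s

15.967


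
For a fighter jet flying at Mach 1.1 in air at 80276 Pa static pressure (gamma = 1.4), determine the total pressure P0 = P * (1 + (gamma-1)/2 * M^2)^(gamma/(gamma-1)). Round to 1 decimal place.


Step 1: (gamma-1)/2 * M^2 = 0.2 * 1.21 = 0.242
Step 2: 1 + 0.242 = 1.242
Step 3: Exponent gamma/(gamma-1) = 3.5
Step 4: P0 = 80276 * 1.242^3.5 = 171400.2 Pa

171400.2


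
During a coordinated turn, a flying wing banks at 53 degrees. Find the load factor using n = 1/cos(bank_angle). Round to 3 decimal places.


Step 1: Convert 53 degrees to radians = 0.925025
Step 2: cos(53 deg) = 0.601815
Step 3: n = 1 / 0.601815 = 1.662

1.662


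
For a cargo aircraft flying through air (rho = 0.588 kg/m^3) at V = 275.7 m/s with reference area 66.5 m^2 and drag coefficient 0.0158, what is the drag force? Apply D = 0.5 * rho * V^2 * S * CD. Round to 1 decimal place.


Step 1: Dynamic pressure q = 0.5 * 0.588 * 275.7^2 = 22347.0841 Pa
Step 2: Drag D = q * S * CD = 22347.0841 * 66.5 * 0.0158
Step 3: D = 23480.1 N

23480.1


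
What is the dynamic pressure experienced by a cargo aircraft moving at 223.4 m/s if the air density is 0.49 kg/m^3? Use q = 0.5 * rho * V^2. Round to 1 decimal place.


Step 1: V^2 = 223.4^2 = 49907.56
Step 2: q = 0.5 * 0.49 * 49907.56
Step 3: q = 12227.4 Pa

12227.4


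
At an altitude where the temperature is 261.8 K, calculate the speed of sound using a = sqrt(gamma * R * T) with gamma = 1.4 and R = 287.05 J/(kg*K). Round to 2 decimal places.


Step 1: gamma * R * T = 1.4 * 287.05 * 261.8 = 105209.566
Step 2: a = sqrt(105209.566) = 324.36 m/s

324.36


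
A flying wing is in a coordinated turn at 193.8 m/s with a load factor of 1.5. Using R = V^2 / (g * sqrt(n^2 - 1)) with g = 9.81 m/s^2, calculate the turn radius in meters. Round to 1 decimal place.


Step 1: V^2 = 193.8^2 = 37558.44
Step 2: n^2 - 1 = 1.5^2 - 1 = 1.25
Step 3: sqrt(1.25) = 1.118034
Step 4: R = 37558.44 / (9.81 * 1.118034) = 3424.4 m

3424.4


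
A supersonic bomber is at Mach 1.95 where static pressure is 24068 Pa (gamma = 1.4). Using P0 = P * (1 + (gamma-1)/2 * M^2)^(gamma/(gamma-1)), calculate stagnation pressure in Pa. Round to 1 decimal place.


Step 1: (gamma-1)/2 * M^2 = 0.2 * 3.8025 = 0.7605
Step 2: 1 + 0.7605 = 1.7605
Step 3: Exponent gamma/(gamma-1) = 3.5
Step 4: P0 = 24068 * 1.7605^3.5 = 174247.3 Pa

174247.3


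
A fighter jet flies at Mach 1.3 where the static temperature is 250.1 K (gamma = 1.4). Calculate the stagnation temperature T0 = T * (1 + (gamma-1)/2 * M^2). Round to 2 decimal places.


Step 1: (gamma-1)/2 = 0.2
Step 2: M^2 = 1.69
Step 3: 1 + 0.2 * 1.69 = 1.338
Step 4: T0 = 250.1 * 1.338 = 334.63 K

334.63


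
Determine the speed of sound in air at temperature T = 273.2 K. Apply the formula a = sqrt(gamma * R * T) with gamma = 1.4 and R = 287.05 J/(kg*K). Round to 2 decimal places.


Step 1: gamma * R * T = 1.4 * 287.05 * 273.2 = 109790.884
Step 2: a = sqrt(109790.884) = 331.35 m/s

331.35


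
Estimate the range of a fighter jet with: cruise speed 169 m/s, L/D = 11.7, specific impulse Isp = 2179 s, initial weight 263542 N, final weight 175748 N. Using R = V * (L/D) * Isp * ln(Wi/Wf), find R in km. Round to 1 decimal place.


Step 1: Coefficient = V * (L/D) * Isp = 169 * 11.7 * 2179 = 4308536.7 m
Step 2: Wi/Wf = 263542 / 175748 = 1.499545
Step 3: ln(1.499545) = 0.405162
Step 4: R = 4308536.7 * 0.405162 = 1745653.6 m = 1745.7 km

1745.7


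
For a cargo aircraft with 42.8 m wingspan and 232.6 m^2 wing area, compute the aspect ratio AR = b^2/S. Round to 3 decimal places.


Step 1: b^2 = 42.8^2 = 1831.84
Step 2: AR = 1831.84 / 232.6 = 7.875

7.875


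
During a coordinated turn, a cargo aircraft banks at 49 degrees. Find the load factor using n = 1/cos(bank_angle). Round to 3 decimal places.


Step 1: Convert 49 degrees to radians = 0.855211
Step 2: cos(49 deg) = 0.656059
Step 3: n = 1 / 0.656059 = 1.524

1.524


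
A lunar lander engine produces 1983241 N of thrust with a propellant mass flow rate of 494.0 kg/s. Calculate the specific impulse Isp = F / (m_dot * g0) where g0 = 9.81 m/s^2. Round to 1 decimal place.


Step 1: m_dot * g0 = 494.0 * 9.81 = 4846.14
Step 2: Isp = 1983241 / 4846.14 = 409.2 s

409.2


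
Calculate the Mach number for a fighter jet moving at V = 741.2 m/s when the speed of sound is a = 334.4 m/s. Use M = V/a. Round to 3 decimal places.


Step 1: M = V / a = 741.2 / 334.4
Step 2: M = 2.217

2.217


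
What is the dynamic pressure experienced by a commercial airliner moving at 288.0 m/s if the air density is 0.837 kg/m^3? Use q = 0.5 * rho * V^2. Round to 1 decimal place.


Step 1: V^2 = 288.0^2 = 82944.0
Step 2: q = 0.5 * 0.837 * 82944.0
Step 3: q = 34712.1 Pa

34712.1


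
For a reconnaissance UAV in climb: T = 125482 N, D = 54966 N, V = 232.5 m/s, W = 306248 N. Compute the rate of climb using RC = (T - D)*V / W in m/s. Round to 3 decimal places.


Step 1: Excess thrust = T - D = 125482 - 54966 = 70516 N
Step 2: Excess power = 70516 * 232.5 = 16394970.0 W
Step 3: RC = 16394970.0 / 306248 = 53.535 m/s

53.535


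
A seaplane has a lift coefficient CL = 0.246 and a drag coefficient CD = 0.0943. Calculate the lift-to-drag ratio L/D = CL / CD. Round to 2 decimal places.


Step 1: L/D = CL / CD = 0.246 / 0.0943
Step 2: L/D = 2.61

2.61


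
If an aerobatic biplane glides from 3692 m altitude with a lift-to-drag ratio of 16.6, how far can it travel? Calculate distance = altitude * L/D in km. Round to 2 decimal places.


Step 1: Glide distance = altitude * L/D = 3692 * 16.6 = 61287.2 m
Step 2: Convert to km: 61287.2 / 1000 = 61.29 km

61.29


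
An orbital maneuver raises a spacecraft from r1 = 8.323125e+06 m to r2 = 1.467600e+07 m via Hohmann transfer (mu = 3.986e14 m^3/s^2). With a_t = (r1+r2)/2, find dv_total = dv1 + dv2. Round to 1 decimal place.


Step 1: Transfer semi-major axis a_t = (8.323125e+06 + 1.467600e+07) / 2 = 1.149956e+07 m
Step 2: v1 (circular at r1) = sqrt(mu/r1) = 6920.31 m/s
Step 3: v_t1 = sqrt(mu*(2/r1 - 1/a_t)) = 7817.87 m/s
Step 4: dv1 = |7817.87 - 6920.31| = 897.57 m/s
Step 5: v2 (circular at r2) = 5211.52 m/s, v_t2 = 4433.71 m/s
Step 6: dv2 = |5211.52 - 4433.71| = 777.81 m/s
Step 7: Total delta-v = 897.57 + 777.81 = 1675.4 m/s

1675.4


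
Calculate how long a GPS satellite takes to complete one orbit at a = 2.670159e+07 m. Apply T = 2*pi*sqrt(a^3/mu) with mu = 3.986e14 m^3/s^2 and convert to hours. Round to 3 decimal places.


Step 1: a^3 / mu = 1.903756e+22 / 3.986e14 = 4.776107e+07
Step 2: sqrt(4.776107e+07) = 6910.9386 s
Step 3: T = 2*pi * 6910.9386 = 43422.71 s
Step 4: T in hours = 43422.71 / 3600 = 12.062 hours

12.062


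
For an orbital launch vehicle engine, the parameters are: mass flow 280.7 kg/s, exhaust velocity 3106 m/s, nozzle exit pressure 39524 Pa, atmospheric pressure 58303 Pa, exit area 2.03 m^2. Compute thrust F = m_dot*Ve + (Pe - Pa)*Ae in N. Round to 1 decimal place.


Step 1: Momentum thrust = m_dot * Ve = 280.7 * 3106 = 871854.2 N
Step 2: Pressure thrust = (Pe - Pa) * Ae = (39524 - 58303) * 2.03 = -38121.37 N
Step 3: Total thrust F = 871854.2 + -38121.37 = 833732.8 N

833732.8


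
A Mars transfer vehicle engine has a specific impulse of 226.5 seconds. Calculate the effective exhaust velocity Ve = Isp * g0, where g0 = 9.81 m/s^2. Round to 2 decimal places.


Step 1: Ve = Isp * g0 = 226.5 * 9.81
Step 2: Ve = 2221.97 m/s

2221.97


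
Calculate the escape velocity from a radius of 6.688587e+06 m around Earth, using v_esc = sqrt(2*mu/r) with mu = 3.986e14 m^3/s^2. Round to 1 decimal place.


Step 1: 2*mu/r = 2 * 3.986e14 / 6.688587e+06 = 119188103.5561
Step 2: v_esc = sqrt(119188103.5561) = 10917.3 m/s

10917.3


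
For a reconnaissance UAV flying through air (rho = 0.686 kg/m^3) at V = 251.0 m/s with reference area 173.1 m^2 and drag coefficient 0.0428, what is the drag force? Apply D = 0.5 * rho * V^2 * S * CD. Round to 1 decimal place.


Step 1: Dynamic pressure q = 0.5 * 0.686 * 251.0^2 = 21609.343 Pa
Step 2: Drag D = q * S * CD = 21609.343 * 173.1 * 0.0428
Step 3: D = 160096.7 N

160096.7


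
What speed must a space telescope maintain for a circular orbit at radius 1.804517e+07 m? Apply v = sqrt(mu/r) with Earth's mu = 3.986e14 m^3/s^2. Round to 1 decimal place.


Step 1: mu / r = 3.986e14 / 1.804517e+07 = 22089013.2928
Step 2: v = sqrt(22089013.2928) = 4699.9 m/s

4699.9


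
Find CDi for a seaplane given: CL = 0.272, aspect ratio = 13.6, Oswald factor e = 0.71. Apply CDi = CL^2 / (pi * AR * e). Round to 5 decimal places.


Step 1: CL^2 = 0.272^2 = 0.073984
Step 2: pi * AR * e = 3.14159 * 13.6 * 0.71 = 30.335219
Step 3: CDi = 0.073984 / 30.335219 = 0.00244

0.00244


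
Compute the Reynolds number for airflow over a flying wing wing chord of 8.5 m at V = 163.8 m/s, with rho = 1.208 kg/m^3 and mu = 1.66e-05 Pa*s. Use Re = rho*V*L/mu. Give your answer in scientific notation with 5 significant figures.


Step 1: Numerator = rho * V * L = 1.208 * 163.8 * 8.5 = 1681.8984
Step 2: Re = 1681.8984 / 1.66e-05
Step 3: Re = 1.0132e+08

1.0132e+08


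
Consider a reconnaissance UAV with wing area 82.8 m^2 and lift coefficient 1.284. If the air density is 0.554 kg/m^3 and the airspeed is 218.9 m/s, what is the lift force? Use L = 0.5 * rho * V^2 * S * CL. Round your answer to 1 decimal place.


Step 1: Calculate dynamic pressure q = 0.5 * 0.554 * 218.9^2 = 0.5 * 0.554 * 47917.21 = 13273.0672 Pa
Step 2: Multiply by wing area and lift coefficient: L = 13273.0672 * 82.8 * 1.284
Step 3: L = 1099009.9617 * 1.284 = 1411128.8 N

1411128.8


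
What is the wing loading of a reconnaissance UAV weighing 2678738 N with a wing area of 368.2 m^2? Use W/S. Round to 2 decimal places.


Step 1: Wing loading = W / S = 2678738 / 368.2
Step 2: Wing loading = 7275.23 N/m^2

7275.23


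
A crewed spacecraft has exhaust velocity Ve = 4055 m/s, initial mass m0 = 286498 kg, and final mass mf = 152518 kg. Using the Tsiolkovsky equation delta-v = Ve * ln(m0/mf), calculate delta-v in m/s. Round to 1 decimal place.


Step 1: Mass ratio m0/mf = 286498 / 152518 = 1.878454
Step 2: ln(1.878454) = 0.630449
Step 3: delta-v = 4055 * 0.630449 = 2556.5 m/s

2556.5


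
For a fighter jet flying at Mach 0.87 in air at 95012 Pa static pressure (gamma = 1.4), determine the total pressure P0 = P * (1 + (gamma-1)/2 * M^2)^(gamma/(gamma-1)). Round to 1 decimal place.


Step 1: (gamma-1)/2 * M^2 = 0.2 * 0.7569 = 0.15138
Step 2: 1 + 0.15138 = 1.15138
Step 3: Exponent gamma/(gamma-1) = 3.5
Step 4: P0 = 95012 * 1.15138^3.5 = 155612.3 Pa

155612.3


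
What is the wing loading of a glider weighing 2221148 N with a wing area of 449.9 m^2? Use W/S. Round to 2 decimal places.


Step 1: Wing loading = W / S = 2221148 / 449.9
Step 2: Wing loading = 4936.98 N/m^2

4936.98


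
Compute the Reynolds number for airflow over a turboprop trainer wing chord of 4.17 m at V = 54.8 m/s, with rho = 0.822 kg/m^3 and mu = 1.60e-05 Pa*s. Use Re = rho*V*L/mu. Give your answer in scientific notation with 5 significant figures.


Step 1: Numerator = rho * V * L = 0.822 * 54.8 * 4.17 = 187.840152
Step 2: Re = 187.840152 / 1.60e-05
Step 3: Re = 1.1740e+07

1.1740e+07


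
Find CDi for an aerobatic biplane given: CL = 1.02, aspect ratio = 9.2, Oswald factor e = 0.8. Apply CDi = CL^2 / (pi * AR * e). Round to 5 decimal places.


Step 1: CL^2 = 1.02^2 = 1.0404
Step 2: pi * AR * e = 3.14159 * 9.2 * 0.8 = 23.122122
Step 3: CDi = 1.0404 / 23.122122 = 0.04500

0.04500


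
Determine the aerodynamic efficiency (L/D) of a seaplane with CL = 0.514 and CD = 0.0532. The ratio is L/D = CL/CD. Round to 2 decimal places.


Step 1: L/D = CL / CD = 0.514 / 0.0532
Step 2: L/D = 9.66

9.66


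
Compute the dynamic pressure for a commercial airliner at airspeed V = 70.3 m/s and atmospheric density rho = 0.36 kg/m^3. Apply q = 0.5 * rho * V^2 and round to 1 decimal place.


Step 1: V^2 = 70.3^2 = 4942.09
Step 2: q = 0.5 * 0.36 * 4942.09
Step 3: q = 889.6 Pa

889.6


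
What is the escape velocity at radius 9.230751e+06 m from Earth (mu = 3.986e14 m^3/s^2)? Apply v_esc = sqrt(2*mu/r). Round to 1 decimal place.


Step 1: 2*mu/r = 2 * 3.986e14 / 9.230751e+06 = 86363503.9013
Step 2: v_esc = sqrt(86363503.9013) = 9293.2 m/s

9293.2


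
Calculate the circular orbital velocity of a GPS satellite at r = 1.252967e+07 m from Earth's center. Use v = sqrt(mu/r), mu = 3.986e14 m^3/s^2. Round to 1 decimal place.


Step 1: mu / r = 3.986e14 / 1.252967e+07 = 31812489.874
Step 2: v = sqrt(31812489.874) = 5640.3 m/s

5640.3


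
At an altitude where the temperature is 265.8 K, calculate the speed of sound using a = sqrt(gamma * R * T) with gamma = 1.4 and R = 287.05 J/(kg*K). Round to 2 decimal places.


Step 1: gamma * R * T = 1.4 * 287.05 * 265.8 = 106817.046
Step 2: a = sqrt(106817.046) = 326.83 m/s

326.83


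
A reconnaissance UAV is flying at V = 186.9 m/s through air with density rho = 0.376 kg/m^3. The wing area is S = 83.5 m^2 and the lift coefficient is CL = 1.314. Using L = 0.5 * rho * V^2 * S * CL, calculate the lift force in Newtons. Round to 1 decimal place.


Step 1: Calculate dynamic pressure q = 0.5 * 0.376 * 186.9^2 = 0.5 * 0.376 * 34931.61 = 6567.1427 Pa
Step 2: Multiply by wing area and lift coefficient: L = 6567.1427 * 83.5 * 1.314
Step 3: L = 548356.4138 * 1.314 = 720540.3 N

720540.3


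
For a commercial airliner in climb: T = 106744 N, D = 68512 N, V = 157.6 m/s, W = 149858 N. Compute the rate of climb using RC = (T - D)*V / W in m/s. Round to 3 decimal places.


Step 1: Excess thrust = T - D = 106744 - 68512 = 38232 N
Step 2: Excess power = 38232 * 157.6 = 6025363.2 W
Step 3: RC = 6025363.2 / 149858 = 40.207 m/s

40.207


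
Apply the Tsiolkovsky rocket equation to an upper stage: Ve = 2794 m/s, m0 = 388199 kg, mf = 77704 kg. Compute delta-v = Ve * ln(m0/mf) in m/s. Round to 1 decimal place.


Step 1: Mass ratio m0/mf = 388199 / 77704 = 4.995869
Step 2: ln(4.995869) = 1.608611
Step 3: delta-v = 2794 * 1.608611 = 4494.5 m/s

4494.5


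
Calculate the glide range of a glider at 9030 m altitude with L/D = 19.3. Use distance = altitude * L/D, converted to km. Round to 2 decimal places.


Step 1: Glide distance = altitude * L/D = 9030 * 19.3 = 174279.0 m
Step 2: Convert to km: 174279.0 / 1000 = 174.28 km

174.28


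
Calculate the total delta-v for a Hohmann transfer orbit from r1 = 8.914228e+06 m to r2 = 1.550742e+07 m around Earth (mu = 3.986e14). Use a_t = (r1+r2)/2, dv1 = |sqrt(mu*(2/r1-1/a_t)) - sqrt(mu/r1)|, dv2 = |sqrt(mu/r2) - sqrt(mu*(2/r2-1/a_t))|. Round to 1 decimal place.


Step 1: Transfer semi-major axis a_t = (8.914228e+06 + 1.550742e+07) / 2 = 1.221082e+07 m
Step 2: v1 (circular at r1) = sqrt(mu/r1) = 6686.93 m/s
Step 3: v_t1 = sqrt(mu*(2/r1 - 1/a_t)) = 7535.71 m/s
Step 4: dv1 = |7535.71 - 6686.93| = 848.78 m/s
Step 5: v2 (circular at r2) = 5069.89 m/s, v_t2 = 4331.8 m/s
Step 6: dv2 = |5069.89 - 4331.8| = 738.1 m/s
Step 7: Total delta-v = 848.78 + 738.1 = 1586.9 m/s

1586.9


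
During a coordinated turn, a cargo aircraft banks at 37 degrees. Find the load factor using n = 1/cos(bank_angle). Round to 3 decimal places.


Step 1: Convert 37 degrees to radians = 0.645772
Step 2: cos(37 deg) = 0.798636
Step 3: n = 1 / 0.798636 = 1.252

1.252


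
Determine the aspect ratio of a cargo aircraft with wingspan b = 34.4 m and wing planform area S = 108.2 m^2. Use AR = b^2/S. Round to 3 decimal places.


Step 1: b^2 = 34.4^2 = 1183.36
Step 2: AR = 1183.36 / 108.2 = 10.937

10.937


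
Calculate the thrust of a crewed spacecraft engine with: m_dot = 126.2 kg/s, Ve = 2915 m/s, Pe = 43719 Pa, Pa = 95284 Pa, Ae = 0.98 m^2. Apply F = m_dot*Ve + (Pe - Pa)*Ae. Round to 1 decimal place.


Step 1: Momentum thrust = m_dot * Ve = 126.2 * 2915 = 367873.0 N
Step 2: Pressure thrust = (Pe - Pa) * Ae = (43719 - 95284) * 0.98 = -50533.70 N
Step 3: Total thrust F = 367873.0 + -50533.70 = 317339.3 N

317339.3


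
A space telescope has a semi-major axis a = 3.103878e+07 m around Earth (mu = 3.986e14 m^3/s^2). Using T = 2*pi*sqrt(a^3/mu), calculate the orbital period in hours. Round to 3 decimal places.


Step 1: a^3 / mu = 2.990294e+22 / 3.986e14 = 7.501993e+07
Step 2: sqrt(7.501993e+07) = 8661.4044 s
Step 3: T = 2*pi * 8661.4044 = 54421.21 s
Step 4: T in hours = 54421.21 / 3600 = 15.117 hours

15.117


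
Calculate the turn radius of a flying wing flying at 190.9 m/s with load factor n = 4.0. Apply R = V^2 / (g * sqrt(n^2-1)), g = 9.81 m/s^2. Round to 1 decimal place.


Step 1: V^2 = 190.9^2 = 36442.81
Step 2: n^2 - 1 = 4.0^2 - 1 = 15.0
Step 3: sqrt(15.0) = 3.872983
Step 4: R = 36442.81 / (9.81 * 3.872983) = 959.2 m

959.2


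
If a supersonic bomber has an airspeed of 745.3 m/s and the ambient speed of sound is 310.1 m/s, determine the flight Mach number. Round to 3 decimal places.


Step 1: M = V / a = 745.3 / 310.1
Step 2: M = 2.403

2.403


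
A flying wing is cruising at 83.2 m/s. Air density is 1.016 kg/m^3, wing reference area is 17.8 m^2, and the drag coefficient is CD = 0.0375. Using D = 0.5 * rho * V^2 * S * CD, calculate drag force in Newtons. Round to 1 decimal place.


Step 1: Dynamic pressure q = 0.5 * 1.016 * 83.2^2 = 3516.4979 Pa
Step 2: Drag D = q * S * CD = 3516.4979 * 17.8 * 0.0375
Step 3: D = 2347.3 N

2347.3


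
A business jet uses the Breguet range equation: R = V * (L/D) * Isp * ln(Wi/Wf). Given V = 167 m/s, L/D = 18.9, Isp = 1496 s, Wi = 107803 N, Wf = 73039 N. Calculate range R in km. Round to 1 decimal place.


Step 1: Coefficient = V * (L/D) * Isp = 167 * 18.9 * 1496 = 4721824.8 m
Step 2: Wi/Wf = 107803 / 73039 = 1.475965
Step 3: ln(1.475965) = 0.389312
Step 4: R = 4721824.8 * 0.389312 = 1838262.8 m = 1838.3 km

1838.3


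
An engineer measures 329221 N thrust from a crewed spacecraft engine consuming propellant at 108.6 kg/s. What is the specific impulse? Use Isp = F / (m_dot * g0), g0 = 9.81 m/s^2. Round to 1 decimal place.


Step 1: m_dot * g0 = 108.6 * 9.81 = 1065.37
Step 2: Isp = 329221 / 1065.37 = 309.0 s

309.0


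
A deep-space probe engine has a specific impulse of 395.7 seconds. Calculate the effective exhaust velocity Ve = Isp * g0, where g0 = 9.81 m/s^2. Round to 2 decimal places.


Step 1: Ve = Isp * g0 = 395.7 * 9.81
Step 2: Ve = 3881.82 m/s

3881.82


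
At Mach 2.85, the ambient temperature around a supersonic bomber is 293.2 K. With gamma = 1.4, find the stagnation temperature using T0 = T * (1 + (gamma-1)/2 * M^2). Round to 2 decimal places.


Step 1: (gamma-1)/2 = 0.2
Step 2: M^2 = 8.1225
Step 3: 1 + 0.2 * 8.1225 = 2.6245
Step 4: T0 = 293.2 * 2.6245 = 769.50 K

769.50


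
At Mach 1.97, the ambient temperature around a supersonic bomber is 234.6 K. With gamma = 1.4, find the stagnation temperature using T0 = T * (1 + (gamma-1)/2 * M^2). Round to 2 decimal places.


Step 1: (gamma-1)/2 = 0.2
Step 2: M^2 = 3.8809
Step 3: 1 + 0.2 * 3.8809 = 1.77618
Step 4: T0 = 234.6 * 1.77618 = 416.69 K

416.69


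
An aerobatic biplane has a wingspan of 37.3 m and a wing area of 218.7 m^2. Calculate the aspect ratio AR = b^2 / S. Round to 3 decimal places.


Step 1: b^2 = 37.3^2 = 1391.29
Step 2: AR = 1391.29 / 218.7 = 6.362

6.362


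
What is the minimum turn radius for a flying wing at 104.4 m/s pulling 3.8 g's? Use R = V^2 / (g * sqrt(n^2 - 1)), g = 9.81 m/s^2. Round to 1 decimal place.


Step 1: V^2 = 104.4^2 = 10899.36
Step 2: n^2 - 1 = 3.8^2 - 1 = 13.44
Step 3: sqrt(13.44) = 3.666061
Step 4: R = 10899.36 / (9.81 * 3.666061) = 303.1 m

303.1


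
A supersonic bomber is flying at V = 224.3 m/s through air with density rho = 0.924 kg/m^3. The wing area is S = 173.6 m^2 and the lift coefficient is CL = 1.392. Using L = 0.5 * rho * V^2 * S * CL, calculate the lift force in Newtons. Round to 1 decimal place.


Step 1: Calculate dynamic pressure q = 0.5 * 0.924 * 224.3^2 = 0.5 * 0.924 * 50310.49 = 23243.4464 Pa
Step 2: Multiply by wing area and lift coefficient: L = 23243.4464 * 173.6 * 1.392
Step 3: L = 4035062.2916 * 1.392 = 5616806.7 N

5616806.7


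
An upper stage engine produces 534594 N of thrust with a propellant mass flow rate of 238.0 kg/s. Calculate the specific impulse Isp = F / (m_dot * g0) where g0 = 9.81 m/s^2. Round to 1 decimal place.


Step 1: m_dot * g0 = 238.0 * 9.81 = 2334.78
Step 2: Isp = 534594 / 2334.78 = 229.0 s

229.0


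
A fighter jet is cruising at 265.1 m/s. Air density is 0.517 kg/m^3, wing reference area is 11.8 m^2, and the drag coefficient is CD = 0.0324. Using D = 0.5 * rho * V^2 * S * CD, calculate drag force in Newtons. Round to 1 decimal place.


Step 1: Dynamic pressure q = 0.5 * 0.517 * 265.1^2 = 18166.8656 Pa
Step 2: Drag D = q * S * CD = 18166.8656 * 11.8 * 0.0324
Step 3: D = 6945.6 N

6945.6


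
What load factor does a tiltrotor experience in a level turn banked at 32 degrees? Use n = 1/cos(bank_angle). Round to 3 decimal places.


Step 1: Convert 32 degrees to radians = 0.558505
Step 2: cos(32 deg) = 0.848048
Step 3: n = 1 / 0.848048 = 1.179

1.179


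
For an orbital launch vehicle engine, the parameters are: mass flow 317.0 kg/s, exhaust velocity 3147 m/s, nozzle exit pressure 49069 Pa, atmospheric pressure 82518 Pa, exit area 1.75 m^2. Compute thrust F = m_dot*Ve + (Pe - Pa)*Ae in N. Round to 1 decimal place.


Step 1: Momentum thrust = m_dot * Ve = 317.0 * 3147 = 997599.0 N
Step 2: Pressure thrust = (Pe - Pa) * Ae = (49069 - 82518) * 1.75 = -58535.75 N
Step 3: Total thrust F = 997599.0 + -58535.75 = 939063.3 N

939063.3


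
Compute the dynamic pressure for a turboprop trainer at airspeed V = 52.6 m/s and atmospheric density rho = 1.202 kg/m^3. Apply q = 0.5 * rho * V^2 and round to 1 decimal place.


Step 1: V^2 = 52.6^2 = 2766.76
Step 2: q = 0.5 * 1.202 * 2766.76
Step 3: q = 1662.8 Pa

1662.8


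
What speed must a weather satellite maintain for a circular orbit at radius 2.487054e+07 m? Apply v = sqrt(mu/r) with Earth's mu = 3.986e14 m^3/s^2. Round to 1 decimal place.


Step 1: mu / r = 3.986e14 / 2.487054e+07 = 16026994.1867
Step 2: v = sqrt(16026994.1867) = 4003.4 m/s

4003.4


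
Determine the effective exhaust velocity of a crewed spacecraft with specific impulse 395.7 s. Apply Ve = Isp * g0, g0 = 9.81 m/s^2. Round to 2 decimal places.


Step 1: Ve = Isp * g0 = 395.7 * 9.81
Step 2: Ve = 3881.82 m/s

3881.82


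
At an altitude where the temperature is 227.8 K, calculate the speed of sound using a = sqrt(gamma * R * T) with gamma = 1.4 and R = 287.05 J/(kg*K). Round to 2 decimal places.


Step 1: gamma * R * T = 1.4 * 287.05 * 227.8 = 91545.986
Step 2: a = sqrt(91545.986) = 302.57 m/s

302.57


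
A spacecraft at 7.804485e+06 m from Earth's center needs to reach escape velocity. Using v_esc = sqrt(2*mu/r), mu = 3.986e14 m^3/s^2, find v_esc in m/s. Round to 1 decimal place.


Step 1: 2*mu/r = 2 * 3.986e14 / 7.804485e+06 = 102146394.0286
Step 2: v_esc = sqrt(102146394.0286) = 10106.7 m/s

10106.7


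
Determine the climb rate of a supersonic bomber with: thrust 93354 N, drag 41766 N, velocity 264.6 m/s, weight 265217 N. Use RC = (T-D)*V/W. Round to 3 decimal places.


Step 1: Excess thrust = T - D = 93354 - 41766 = 51588 N
Step 2: Excess power = 51588 * 264.6 = 13650184.8 W
Step 3: RC = 13650184.8 / 265217 = 51.468 m/s

51.468


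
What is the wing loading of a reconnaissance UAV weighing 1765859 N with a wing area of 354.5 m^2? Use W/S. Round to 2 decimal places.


Step 1: Wing loading = W / S = 1765859 / 354.5
Step 2: Wing loading = 4981.27 N/m^2

4981.27


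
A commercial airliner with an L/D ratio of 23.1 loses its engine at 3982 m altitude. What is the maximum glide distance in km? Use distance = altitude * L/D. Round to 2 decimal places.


Step 1: Glide distance = altitude * L/D = 3982 * 23.1 = 91984.2 m
Step 2: Convert to km: 91984.2 / 1000 = 91.98 km

91.98


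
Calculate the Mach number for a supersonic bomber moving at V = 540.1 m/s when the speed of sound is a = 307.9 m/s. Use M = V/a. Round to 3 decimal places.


Step 1: M = V / a = 540.1 / 307.9
Step 2: M = 1.754

1.754


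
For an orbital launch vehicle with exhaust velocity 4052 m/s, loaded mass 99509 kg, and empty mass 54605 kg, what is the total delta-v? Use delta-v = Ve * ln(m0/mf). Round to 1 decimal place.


Step 1: Mass ratio m0/mf = 99509 / 54605 = 1.822342
Step 2: ln(1.822342) = 0.600123
Step 3: delta-v = 4052 * 0.600123 = 2431.7 m/s

2431.7


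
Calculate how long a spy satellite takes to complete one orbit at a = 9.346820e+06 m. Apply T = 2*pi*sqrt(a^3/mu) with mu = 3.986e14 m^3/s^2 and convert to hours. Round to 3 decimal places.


Step 1: a^3 / mu = 8.165666e+20 / 3.986e14 = 2.048587e+06
Step 2: sqrt(2.048587e+06) = 1431.2885 s
Step 3: T = 2*pi * 1431.2885 = 8993.05 s
Step 4: T in hours = 8993.05 / 3600 = 2.498 hours

2.498


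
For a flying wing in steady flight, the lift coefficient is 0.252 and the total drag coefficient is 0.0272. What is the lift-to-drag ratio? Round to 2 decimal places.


Step 1: L/D = CL / CD = 0.252 / 0.0272
Step 2: L/D = 9.26

9.26


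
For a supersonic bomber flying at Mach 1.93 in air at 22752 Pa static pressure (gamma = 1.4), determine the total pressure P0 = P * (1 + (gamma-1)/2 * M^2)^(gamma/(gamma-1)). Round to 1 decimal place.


Step 1: (gamma-1)/2 * M^2 = 0.2 * 3.7249 = 0.74498
Step 2: 1 + 0.74498 = 1.74498
Step 3: Exponent gamma/(gamma-1) = 3.5
Step 4: P0 = 22752 * 1.74498^3.5 = 159693.1 Pa

159693.1


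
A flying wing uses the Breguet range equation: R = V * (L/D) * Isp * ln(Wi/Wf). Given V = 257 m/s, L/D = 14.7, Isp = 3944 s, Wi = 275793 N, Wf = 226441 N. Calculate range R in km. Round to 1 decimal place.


Step 1: Coefficient = V * (L/D) * Isp = 257 * 14.7 * 3944 = 14900037.6 m
Step 2: Wi/Wf = 275793 / 226441 = 1.217946
Step 3: ln(1.217946) = 0.197166
Step 4: R = 14900037.6 * 0.197166 = 2937783.2 m = 2937.8 km

2937.8


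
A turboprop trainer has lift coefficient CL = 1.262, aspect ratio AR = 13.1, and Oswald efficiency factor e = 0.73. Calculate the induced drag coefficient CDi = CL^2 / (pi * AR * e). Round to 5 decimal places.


Step 1: CL^2 = 1.262^2 = 1.592644
Step 2: pi * AR * e = 3.14159 * 13.1 * 0.73 = 30.043051
Step 3: CDi = 1.592644 / 30.043051 = 0.05301

0.05301


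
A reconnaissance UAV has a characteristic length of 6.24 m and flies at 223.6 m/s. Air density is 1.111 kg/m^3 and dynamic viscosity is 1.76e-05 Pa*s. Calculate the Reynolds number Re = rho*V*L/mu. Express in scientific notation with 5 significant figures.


Step 1: Numerator = rho * V * L = 1.111 * 223.6 * 6.24 = 1550.138304
Step 2: Re = 1550.138304 / 1.76e-05
Step 3: Re = 8.8076e+07

8.8076e+07


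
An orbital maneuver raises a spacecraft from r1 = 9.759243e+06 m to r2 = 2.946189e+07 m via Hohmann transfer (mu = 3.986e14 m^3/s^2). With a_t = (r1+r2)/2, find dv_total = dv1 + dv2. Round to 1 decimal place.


Step 1: Transfer semi-major axis a_t = (9.759243e+06 + 2.946189e+07) / 2 = 1.961057e+07 m
Step 2: v1 (circular at r1) = sqrt(mu/r1) = 6390.88 m/s
Step 3: v_t1 = sqrt(mu*(2/r1 - 1/a_t)) = 7833.32 m/s
Step 4: dv1 = |7833.32 - 6390.88| = 1442.44 m/s
Step 5: v2 (circular at r2) = 3678.23 m/s, v_t2 = 2594.78 m/s
Step 6: dv2 = |3678.23 - 2594.78| = 1083.44 m/s
Step 7: Total delta-v = 1442.44 + 1083.44 = 2525.9 m/s

2525.9


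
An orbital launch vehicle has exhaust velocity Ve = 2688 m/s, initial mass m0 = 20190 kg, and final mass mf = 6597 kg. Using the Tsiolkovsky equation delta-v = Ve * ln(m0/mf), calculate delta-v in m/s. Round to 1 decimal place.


Step 1: Mass ratio m0/mf = 20190 / 6597 = 3.060482
Step 2: ln(3.060482) = 1.118572
Step 3: delta-v = 2688 * 1.118572 = 3006.7 m/s

3006.7


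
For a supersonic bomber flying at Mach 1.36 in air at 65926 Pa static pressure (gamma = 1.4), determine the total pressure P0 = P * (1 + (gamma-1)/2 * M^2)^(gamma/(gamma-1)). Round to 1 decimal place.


Step 1: (gamma-1)/2 * M^2 = 0.2 * 1.8496 = 0.36992
Step 2: 1 + 0.36992 = 1.36992
Step 3: Exponent gamma/(gamma-1) = 3.5
Step 4: P0 = 65926 * 1.36992^3.5 = 198376.4 Pa

198376.4


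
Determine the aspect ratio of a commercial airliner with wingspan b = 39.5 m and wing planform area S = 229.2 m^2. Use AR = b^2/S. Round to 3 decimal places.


Step 1: b^2 = 39.5^2 = 1560.25
Step 2: AR = 1560.25 / 229.2 = 6.807

6.807


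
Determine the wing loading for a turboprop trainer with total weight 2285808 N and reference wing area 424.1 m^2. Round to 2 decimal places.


Step 1: Wing loading = W / S = 2285808 / 424.1
Step 2: Wing loading = 5389.79 N/m^2

5389.79


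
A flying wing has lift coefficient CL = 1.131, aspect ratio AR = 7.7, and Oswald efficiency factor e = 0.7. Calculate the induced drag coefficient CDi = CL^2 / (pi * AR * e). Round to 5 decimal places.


Step 1: CL^2 = 1.131^2 = 1.279161
Step 2: pi * AR * e = 3.14159 * 7.7 * 0.7 = 16.933184
Step 3: CDi = 1.279161 / 16.933184 = 0.07554

0.07554


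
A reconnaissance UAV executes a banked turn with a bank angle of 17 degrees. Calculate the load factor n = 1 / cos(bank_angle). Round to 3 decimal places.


Step 1: Convert 17 degrees to radians = 0.296706
Step 2: cos(17 deg) = 0.956305
Step 3: n = 1 / 0.956305 = 1.046

1.046


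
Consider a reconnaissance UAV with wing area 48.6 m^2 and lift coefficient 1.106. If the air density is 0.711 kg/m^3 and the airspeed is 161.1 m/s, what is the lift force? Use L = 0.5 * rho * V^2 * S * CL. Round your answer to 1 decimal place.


Step 1: Calculate dynamic pressure q = 0.5 * 0.711 * 161.1^2 = 0.5 * 0.711 * 25953.21 = 9226.3662 Pa
Step 2: Multiply by wing area and lift coefficient: L = 9226.3662 * 48.6 * 1.106
Step 3: L = 448401.3951 * 1.106 = 495931.9 N

495931.9


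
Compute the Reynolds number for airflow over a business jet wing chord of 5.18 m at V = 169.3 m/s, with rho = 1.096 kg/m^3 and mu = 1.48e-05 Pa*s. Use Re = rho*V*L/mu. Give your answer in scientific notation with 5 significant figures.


Step 1: Numerator = rho * V * L = 1.096 * 169.3 * 5.18 = 961.163504
Step 2: Re = 961.163504 / 1.48e-05
Step 3: Re = 6.4943e+07

6.4943e+07


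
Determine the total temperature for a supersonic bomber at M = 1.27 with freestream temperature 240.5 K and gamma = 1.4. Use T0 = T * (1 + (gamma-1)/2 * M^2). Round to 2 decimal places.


Step 1: (gamma-1)/2 = 0.2
Step 2: M^2 = 1.6129
Step 3: 1 + 0.2 * 1.6129 = 1.32258
Step 4: T0 = 240.5 * 1.32258 = 318.08 K

318.08


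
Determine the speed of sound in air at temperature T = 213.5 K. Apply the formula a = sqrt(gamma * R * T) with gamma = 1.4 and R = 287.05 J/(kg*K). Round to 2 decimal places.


Step 1: gamma * R * T = 1.4 * 287.05 * 213.5 = 85799.245
Step 2: a = sqrt(85799.245) = 292.92 m/s

292.92


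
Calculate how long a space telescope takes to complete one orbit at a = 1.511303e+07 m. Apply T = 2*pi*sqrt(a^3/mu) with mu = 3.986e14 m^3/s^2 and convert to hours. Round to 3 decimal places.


Step 1: a^3 / mu = 3.451872e+21 / 3.986e14 = 8.659989e+06
Step 2: sqrt(8.659989e+06) = 2942.7859 s
Step 3: T = 2*pi * 2942.7859 = 18490.07 s
Step 4: T in hours = 18490.07 / 3600 = 5.136 hours

5.136


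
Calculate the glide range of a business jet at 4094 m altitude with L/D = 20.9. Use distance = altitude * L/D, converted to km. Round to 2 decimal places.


Step 1: Glide distance = altitude * L/D = 4094 * 20.9 = 85564.6 m
Step 2: Convert to km: 85564.6 / 1000 = 85.56 km

85.56


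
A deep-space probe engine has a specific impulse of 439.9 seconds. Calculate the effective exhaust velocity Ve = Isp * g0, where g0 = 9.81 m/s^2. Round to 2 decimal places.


Step 1: Ve = Isp * g0 = 439.9 * 9.81
Step 2: Ve = 4315.42 m/s

4315.42


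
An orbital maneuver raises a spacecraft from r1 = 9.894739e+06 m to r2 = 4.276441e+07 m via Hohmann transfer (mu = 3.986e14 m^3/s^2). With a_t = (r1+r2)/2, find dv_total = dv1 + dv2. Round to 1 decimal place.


Step 1: Transfer semi-major axis a_t = (9.894739e+06 + 4.276441e+07) / 2 = 2.632957e+07 m
Step 2: v1 (circular at r1) = sqrt(mu/r1) = 6346.97 m/s
Step 3: v_t1 = sqrt(mu*(2/r1 - 1/a_t)) = 8088.83 m/s
Step 4: dv1 = |8088.83 - 6346.97| = 1741.86 m/s
Step 5: v2 (circular at r2) = 3053.0 m/s, v_t2 = 1871.58 m/s
Step 6: dv2 = |3053.0 - 1871.58| = 1181.43 m/s
Step 7: Total delta-v = 1741.86 + 1181.43 = 2923.3 m/s

2923.3


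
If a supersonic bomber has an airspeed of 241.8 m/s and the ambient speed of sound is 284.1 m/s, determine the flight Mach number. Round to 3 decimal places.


Step 1: M = V / a = 241.8 / 284.1
Step 2: M = 0.851

0.851


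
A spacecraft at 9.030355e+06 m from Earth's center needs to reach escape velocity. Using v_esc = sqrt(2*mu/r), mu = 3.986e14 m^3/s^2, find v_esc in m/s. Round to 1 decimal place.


Step 1: 2*mu/r = 2 * 3.986e14 / 9.030355e+06 = 88280028.8582
Step 2: v_esc = sqrt(88280028.8582) = 9395.7 m/s

9395.7


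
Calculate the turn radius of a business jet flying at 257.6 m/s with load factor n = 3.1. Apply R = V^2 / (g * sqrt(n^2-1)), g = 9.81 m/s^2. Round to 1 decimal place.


Step 1: V^2 = 257.6^2 = 66357.76
Step 2: n^2 - 1 = 3.1^2 - 1 = 8.61
Step 3: sqrt(8.61) = 2.93428
Step 4: R = 66357.76 / (9.81 * 2.93428) = 2305.3 m

2305.3


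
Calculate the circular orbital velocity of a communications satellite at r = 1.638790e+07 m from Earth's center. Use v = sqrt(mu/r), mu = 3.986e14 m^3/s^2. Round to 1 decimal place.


Step 1: mu / r = 3.986e14 / 1.638790e+07 = 24322823.5466
Step 2: v = sqrt(24322823.5466) = 4931.8 m/s

4931.8


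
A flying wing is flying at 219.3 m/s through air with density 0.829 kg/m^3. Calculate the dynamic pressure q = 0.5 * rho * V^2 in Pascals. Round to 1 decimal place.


Step 1: V^2 = 219.3^2 = 48092.49
Step 2: q = 0.5 * 0.829 * 48092.49
Step 3: q = 19934.3 Pa

19934.3


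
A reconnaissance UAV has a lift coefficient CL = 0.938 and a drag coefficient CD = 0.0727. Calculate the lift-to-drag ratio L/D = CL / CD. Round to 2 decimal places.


Step 1: L/D = CL / CD = 0.938 / 0.0727
Step 2: L/D = 12.90

12.90


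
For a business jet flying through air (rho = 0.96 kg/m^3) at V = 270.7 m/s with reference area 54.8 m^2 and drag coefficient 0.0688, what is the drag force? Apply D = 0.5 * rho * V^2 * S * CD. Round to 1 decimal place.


Step 1: Dynamic pressure q = 0.5 * 0.96 * 270.7^2 = 35173.6752 Pa
Step 2: Drag D = q * S * CD = 35173.6752 * 54.8 * 0.0688
Step 3: D = 132613.2 N

132613.2


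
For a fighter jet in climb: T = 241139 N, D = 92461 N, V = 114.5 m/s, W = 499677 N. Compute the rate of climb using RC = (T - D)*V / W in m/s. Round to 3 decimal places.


Step 1: Excess thrust = T - D = 241139 - 92461 = 148678 N
Step 2: Excess power = 148678 * 114.5 = 17023631.0 W
Step 3: RC = 17023631.0 / 499677 = 34.069 m/s

34.069


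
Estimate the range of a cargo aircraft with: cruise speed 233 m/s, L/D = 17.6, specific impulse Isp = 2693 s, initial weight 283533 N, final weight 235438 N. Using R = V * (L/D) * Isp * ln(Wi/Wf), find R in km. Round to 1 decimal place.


Step 1: Coefficient = V * (L/D) * Isp = 233 * 17.6 * 2693 = 11043454.4 m
Step 2: Wi/Wf = 283533 / 235438 = 1.204279
Step 3: ln(1.204279) = 0.185881
Step 4: R = 11043454.4 * 0.185881 = 2052767.3 m = 2052.8 km

2052.8


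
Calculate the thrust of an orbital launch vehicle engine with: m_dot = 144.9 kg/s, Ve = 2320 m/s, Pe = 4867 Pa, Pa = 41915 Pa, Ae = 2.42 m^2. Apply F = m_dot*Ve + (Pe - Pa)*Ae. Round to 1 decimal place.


Step 1: Momentum thrust = m_dot * Ve = 144.9 * 2320 = 336168.0 N
Step 2: Pressure thrust = (Pe - Pa) * Ae = (4867 - 41915) * 2.42 = -89656.16 N
Step 3: Total thrust F = 336168.0 + -89656.16 = 246511.8 N

246511.8


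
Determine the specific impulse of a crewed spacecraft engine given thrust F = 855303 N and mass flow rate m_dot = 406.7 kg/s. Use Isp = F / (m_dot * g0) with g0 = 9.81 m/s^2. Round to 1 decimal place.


Step 1: m_dot * g0 = 406.7 * 9.81 = 3989.73
Step 2: Isp = 855303 / 3989.73 = 214.4 s

214.4


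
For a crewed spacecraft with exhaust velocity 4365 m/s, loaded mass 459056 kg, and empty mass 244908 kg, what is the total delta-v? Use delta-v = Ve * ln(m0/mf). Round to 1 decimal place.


Step 1: Mass ratio m0/mf = 459056 / 244908 = 1.874402
Step 2: ln(1.874402) = 0.62829
Step 3: delta-v = 4365 * 0.62829 = 2742.5 m/s

2742.5


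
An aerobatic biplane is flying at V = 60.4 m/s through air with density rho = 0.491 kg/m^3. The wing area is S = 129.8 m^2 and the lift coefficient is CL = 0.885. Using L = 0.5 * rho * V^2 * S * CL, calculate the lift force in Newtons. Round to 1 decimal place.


Step 1: Calculate dynamic pressure q = 0.5 * 0.491 * 60.4^2 = 0.5 * 0.491 * 3648.16 = 895.6233 Pa
Step 2: Multiply by wing area and lift coefficient: L = 895.6233 * 129.8 * 0.885
Step 3: L = 116251.9017 * 0.885 = 102882.9 N

102882.9


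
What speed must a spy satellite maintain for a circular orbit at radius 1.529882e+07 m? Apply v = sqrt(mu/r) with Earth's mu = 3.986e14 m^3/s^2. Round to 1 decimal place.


Step 1: mu / r = 3.986e14 / 1.529882e+07 = 26054296.9981
Step 2: v = sqrt(26054296.9981) = 5104.3 m/s

5104.3


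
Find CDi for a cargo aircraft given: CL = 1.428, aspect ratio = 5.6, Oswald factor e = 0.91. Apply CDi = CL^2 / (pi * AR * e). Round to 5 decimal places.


Step 1: CL^2 = 1.428^2 = 2.039184
Step 2: pi * AR * e = 3.14159 * 5.6 * 0.91 = 16.009556
Step 3: CDi = 2.039184 / 16.009556 = 0.12737

0.12737


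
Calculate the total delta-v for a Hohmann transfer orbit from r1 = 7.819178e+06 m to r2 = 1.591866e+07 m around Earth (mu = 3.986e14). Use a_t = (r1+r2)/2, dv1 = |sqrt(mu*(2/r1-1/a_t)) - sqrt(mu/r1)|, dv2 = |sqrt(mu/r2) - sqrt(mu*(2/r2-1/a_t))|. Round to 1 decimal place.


Step 1: Transfer semi-major axis a_t = (7.819178e+06 + 1.591866e+07) / 2 = 1.186892e+07 m
Step 2: v1 (circular at r1) = sqrt(mu/r1) = 7139.83 m/s
Step 3: v_t1 = sqrt(mu*(2/r1 - 1/a_t)) = 8268.67 m/s
Step 4: dv1 = |8268.67 - 7139.83| = 1128.84 m/s
Step 5: v2 (circular at r2) = 5003.98 m/s, v_t2 = 4061.54 m/s
Step 6: dv2 = |5003.98 - 4061.54| = 942.44 m/s
Step 7: Total delta-v = 1128.84 + 942.44 = 2071.3 m/s

2071.3


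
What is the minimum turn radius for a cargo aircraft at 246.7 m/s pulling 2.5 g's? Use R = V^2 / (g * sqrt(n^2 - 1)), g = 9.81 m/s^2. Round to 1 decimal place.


Step 1: V^2 = 246.7^2 = 60860.89
Step 2: n^2 - 1 = 2.5^2 - 1 = 5.25
Step 3: sqrt(5.25) = 2.291288
Step 4: R = 60860.89 / (9.81 * 2.291288) = 2707.6 m

2707.6


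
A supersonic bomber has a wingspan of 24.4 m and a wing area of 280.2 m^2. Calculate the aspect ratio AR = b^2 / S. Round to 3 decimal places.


Step 1: b^2 = 24.4^2 = 595.36
Step 2: AR = 595.36 / 280.2 = 2.125

2.125


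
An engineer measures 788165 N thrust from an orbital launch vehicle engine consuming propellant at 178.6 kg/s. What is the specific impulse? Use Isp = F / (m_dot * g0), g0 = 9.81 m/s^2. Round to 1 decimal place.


Step 1: m_dot * g0 = 178.6 * 9.81 = 1752.07
Step 2: Isp = 788165 / 1752.07 = 449.8 s

449.8


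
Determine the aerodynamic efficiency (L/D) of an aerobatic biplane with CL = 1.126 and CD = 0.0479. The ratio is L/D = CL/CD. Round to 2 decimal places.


Step 1: L/D = CL / CD = 1.126 / 0.0479
Step 2: L/D = 23.51

23.51
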